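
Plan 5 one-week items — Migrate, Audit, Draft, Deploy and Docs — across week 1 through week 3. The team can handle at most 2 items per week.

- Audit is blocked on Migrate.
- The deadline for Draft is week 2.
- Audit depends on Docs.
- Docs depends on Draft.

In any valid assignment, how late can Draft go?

week 1

Draft's own window allows nothing later than week 2; downstream work caps Draft at week 1.
Draft at week 1 is achievable: Audit=week 3; Draft=week 1; Migrate=week 1; Deploy=week 2; Docs=week 2.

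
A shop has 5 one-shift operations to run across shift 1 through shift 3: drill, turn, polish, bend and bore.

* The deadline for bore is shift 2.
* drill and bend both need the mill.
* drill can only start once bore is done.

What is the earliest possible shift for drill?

shift 2

Precedence pushes drill to at least shift 2.
drill at shift 2 is achievable: drill in shift 2; bore in shift 1; polish in shift 1; turn in shift 1; bend in shift 1.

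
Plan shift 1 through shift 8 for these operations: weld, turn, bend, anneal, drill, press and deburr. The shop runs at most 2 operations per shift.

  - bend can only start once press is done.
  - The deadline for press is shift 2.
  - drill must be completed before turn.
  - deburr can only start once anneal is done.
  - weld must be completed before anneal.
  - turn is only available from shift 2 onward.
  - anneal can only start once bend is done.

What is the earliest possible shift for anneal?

shift 3

Precedence pushes anneal to at least shift 3; downstream work caps anneal at shift 7.
anneal at shift 3 is achievable: turn in shift 3; drill in shift 2; press in shift 1; anneal in shift 3; deburr in shift 4; weld in shift 1; bend in shift 2.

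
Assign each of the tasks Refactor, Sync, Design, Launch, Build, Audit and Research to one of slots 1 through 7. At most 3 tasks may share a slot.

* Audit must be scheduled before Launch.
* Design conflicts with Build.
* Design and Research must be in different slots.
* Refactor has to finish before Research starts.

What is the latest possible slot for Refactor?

Downstream work caps Refactor at 6.
Refactor at 6 is achievable: Sync -> 1, Launch -> 2, Research -> 7, Refactor -> 6, Build -> 2, Audit -> 1, Design -> 1.

6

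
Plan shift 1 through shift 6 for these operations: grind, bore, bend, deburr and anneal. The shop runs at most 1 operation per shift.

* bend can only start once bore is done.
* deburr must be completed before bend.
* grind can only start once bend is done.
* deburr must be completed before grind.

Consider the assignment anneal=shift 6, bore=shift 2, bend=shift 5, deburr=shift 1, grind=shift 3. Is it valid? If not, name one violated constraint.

No — it violates: grind can only start once bend is done

deburr must be completed before bend — holds.
grind can only start once bend is done — violated.
bend can only start once bore is done — holds.
The shop runs at most 1 operation per shift — holds.
deburr must be completed before grind — holds.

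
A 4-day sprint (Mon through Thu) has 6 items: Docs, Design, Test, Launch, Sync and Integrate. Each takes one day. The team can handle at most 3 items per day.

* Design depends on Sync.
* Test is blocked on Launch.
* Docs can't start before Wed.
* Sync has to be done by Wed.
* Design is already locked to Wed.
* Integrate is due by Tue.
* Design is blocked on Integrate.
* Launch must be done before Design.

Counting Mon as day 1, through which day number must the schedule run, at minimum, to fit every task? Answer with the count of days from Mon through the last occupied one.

The precedence chain requires at least 2 distinct days.
With at most 3 per day and 6 tasks, at least 2 days are needed.
Docs can't be placed before Wed — that is day 3 counting from Mon — so the schedule must run through at least 3 days.
3 works (last occupied day: Wed): for example Docs=Wed; Integrate=Mon; Launch=Mon; Design=Wed; Test=Tue; Sync=Mon.

3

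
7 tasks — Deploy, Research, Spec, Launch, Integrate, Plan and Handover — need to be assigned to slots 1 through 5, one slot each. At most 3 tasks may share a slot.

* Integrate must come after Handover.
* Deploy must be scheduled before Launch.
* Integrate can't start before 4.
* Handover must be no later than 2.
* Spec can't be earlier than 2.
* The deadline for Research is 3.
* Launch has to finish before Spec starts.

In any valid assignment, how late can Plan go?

5

Plan at 5 is achievable: Launch -> 2, Research -> 1, Plan -> 5, Deploy -> 1, Handover -> 1, Integrate -> 4, Spec -> 3.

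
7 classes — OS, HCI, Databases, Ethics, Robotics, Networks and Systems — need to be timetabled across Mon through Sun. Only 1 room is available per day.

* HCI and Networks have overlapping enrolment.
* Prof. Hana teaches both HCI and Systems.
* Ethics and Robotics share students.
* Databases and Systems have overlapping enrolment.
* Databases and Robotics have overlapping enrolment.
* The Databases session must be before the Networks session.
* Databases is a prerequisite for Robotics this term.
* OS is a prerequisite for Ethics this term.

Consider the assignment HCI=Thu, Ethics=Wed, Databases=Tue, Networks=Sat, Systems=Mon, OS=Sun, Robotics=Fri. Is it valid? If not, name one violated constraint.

Databases is a prerequisite for Robotics this term — holds.
Prof. Hana teaches both HCI and Systems — holds.
OS is a prerequisite for Ethics this term — violated.
Ethics and Robotics share students — holds.
Databases and Systems have overlapping enrolment — holds.
The Databases session must be before the Networks session — holds.
Databases and Robotics have overlapping enrolment — holds.
HCI and Networks have overlapping enrolment — holds.
Only 1 room is available per day — holds.

No. OS is a prerequisite for Ethics this term is not satisfied.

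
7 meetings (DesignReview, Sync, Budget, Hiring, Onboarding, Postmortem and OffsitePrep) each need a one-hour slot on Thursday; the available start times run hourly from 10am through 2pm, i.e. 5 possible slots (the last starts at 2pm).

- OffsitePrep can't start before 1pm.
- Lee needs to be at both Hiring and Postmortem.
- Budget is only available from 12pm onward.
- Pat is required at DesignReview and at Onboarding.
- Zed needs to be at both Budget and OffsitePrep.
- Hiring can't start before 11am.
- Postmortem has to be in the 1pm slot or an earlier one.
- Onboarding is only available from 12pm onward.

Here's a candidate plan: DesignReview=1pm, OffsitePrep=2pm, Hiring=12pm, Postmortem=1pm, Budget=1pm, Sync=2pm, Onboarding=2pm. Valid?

Valid

Budget is only available from 12pm onward — holds.
Pat is required at DesignReview and at Onboarding — holds.
Lee needs to be at both Hiring and Postmortem — holds.
Postmortem has to be in the 1pm slot or an earlier one — holds.
Zed needs to be at both Budget and OffsitePrep — holds.
OffsitePrep can't start before 1pm — holds.
Onboarding is only available from 12pm onward — holds.
Hiring can't start before 11am — holds.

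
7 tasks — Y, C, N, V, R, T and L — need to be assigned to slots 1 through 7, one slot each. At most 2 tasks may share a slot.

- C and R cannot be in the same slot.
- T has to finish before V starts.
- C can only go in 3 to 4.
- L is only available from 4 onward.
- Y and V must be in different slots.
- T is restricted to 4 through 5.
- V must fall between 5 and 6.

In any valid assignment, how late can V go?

6

V is available from 5; V's own window allows nothing later than 6.
V at 6 is achievable: Y -> 1, N -> 1, L -> 4, R -> 2, T -> 4, V -> 6, C -> 3.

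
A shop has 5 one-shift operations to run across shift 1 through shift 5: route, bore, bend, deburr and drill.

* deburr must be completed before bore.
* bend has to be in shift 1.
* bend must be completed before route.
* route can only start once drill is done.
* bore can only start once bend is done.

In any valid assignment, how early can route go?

Precedence pushes route to at least shift 2.
route at shift 2 is achievable: bend -> shift 1; deburr -> shift 1; route -> shift 2; drill -> shift 1; bore -> shift 2.

shift 2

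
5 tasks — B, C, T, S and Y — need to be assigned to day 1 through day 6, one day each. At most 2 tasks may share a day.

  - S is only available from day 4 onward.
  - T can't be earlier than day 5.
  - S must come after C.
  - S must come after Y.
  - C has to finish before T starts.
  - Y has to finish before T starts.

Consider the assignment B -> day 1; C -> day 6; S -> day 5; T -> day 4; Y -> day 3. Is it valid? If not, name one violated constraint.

No — it violates: C has to finish before T starts

At most 2 tasks may share a day — holds.
C has to finish before T starts — violated.
T can't be earlier than day 5 — violated.
S must come after Y — holds.
Y has to finish before T starts — holds.
S must come after C — violated.
S is only available from day 4 onward — holds.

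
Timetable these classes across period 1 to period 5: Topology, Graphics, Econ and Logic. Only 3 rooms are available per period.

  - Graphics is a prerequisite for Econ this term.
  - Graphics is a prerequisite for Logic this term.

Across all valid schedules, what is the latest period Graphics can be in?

Downstream work caps Graphics at period 4.
Graphics at period 4 is achievable: Econ -> period 5, Graphics -> period 4, Logic -> period 5, Topology -> period 1.

period 4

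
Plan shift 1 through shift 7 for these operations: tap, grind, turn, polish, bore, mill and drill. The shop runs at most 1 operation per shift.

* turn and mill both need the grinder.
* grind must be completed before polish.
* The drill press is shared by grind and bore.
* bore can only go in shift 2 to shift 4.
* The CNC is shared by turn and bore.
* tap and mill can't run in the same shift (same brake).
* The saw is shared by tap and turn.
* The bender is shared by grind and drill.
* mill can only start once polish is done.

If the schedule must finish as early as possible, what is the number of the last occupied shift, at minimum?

7

The precedence chain requires at least 3 distinct shifts.
With at most 1 per shift and 7 operations, at least 7 shifts are needed.
7 works (last occupied shift: shift 7): for example polish=shift 3, drill=shift 7, mill=shift 4, grind=shift 1, bore=shift 2, tap=shift 5, turn=shift 6.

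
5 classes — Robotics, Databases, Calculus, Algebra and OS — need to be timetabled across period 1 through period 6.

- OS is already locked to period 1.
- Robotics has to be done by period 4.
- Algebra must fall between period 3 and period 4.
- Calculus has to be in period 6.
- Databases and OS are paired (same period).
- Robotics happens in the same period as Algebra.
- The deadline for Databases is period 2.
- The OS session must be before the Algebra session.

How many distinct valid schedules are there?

2

Enumerating: Algebra=period 3; Databases=period 1; OS=period 1; Calculus=period 6; Robotics=period 3 | Algebra -> period 4; Calculus -> period 6; Databases -> period 1; Robotics -> period 4; OS -> period 1.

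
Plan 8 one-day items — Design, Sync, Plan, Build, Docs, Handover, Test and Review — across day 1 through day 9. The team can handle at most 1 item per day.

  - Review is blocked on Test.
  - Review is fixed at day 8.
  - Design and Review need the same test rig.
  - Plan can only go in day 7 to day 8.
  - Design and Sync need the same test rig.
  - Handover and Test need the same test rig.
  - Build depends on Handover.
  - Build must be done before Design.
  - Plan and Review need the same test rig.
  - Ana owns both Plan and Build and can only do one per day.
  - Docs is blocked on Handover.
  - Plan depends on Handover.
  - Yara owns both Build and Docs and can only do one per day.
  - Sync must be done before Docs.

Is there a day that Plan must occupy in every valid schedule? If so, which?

day 7

Plan's window is day 7–day 8.
Review is fixed at day 8, and Plan can't share a day with Review.
So Plan must be day 7.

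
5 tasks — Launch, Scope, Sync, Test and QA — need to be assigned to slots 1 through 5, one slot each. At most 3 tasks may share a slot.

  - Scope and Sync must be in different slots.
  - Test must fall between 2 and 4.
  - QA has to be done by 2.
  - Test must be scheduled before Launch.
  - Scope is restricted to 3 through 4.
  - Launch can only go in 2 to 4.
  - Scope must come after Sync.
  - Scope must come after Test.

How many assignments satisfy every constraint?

26

Splitting on Launch: it can be 3 (10), 4 (16). Listing each branch's schedules as (Scope, Sync, Test, QA):
Launch=3: (3,1,2,1) (3,1,2,2) (3,2,2,1) (3,2,2,2) (4,1,2,1) (4,1,2,2) (4,2,2,1) (4,2,2,2) (4,3,2,1) (4,3,2,2) — 10.
Launch=4: (3,1,2,1) (3,1,2,2) (3,2,2,1) (3,2,2,2) (4,1,2,1) (4,1,2,2) (4,1,3,1) (4,1,3,2) (4,2,2,1) (4,2,2,2) (4,2,3,1) (4,2,3,2) (4,3,2,1) (4,3,2,2) (4,3,3,1) (4,3,3,2) — 16.
Summing: 10 + 16 = 26.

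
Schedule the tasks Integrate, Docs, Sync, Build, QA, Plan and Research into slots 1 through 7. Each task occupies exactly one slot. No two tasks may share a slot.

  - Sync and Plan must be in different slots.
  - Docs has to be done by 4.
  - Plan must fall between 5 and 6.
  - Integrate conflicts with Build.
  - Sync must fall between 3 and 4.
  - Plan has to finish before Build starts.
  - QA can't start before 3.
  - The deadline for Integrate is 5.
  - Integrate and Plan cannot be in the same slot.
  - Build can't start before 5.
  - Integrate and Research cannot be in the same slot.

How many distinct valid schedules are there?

Splitting on Integrate: it can be 1 (18), 2 (18), 3 (6), 4 (6), 5 (4). Listing each branch's schedules as (Docs, Sync, Build, QA, Plan, Research):
Integrate=1: (2,3,6,4,5,7) (2,3,6,7,5,4) (2,3,7,4,5,6) (2,3,7,4,6,5) (2,3,7,5,6,4) (2,3,7,6,5,4) (2,4,6,3,5,7) (2,4,6,7,5,3) (2,4,7,3,5,6) (2,4,7,3,6,5) (2,4,7,5,6,3) (2,4,7,6,5,3) (3,4,6,7,5,2) (3,4,7,5,6,2) (3,4,7,6,5,2) (4,3,6,7,5,2) (4,3,7,5,6,2) (4,3,7,6,5,2) — 18.
Integrate=2: (1,3,6,4,5,7) (1,3,6,7,5,4) (1,3,7,4,5,6) (1,3,7,4,6,5) (1,3,7,5,6,4) (1,3,7,6,5,4) (1,4,6,3,5,7) (1,4,6,7,5,3) (1,4,7,3,5,6) (1,4,7,3,6,5) (1,4,7,5,6,3) (1,4,7,6,5,3) (3,4,6,7,5,1) (3,4,7,5,6,1) (3,4,7,6,5,1) (4,3,6,7,5,1) (4,3,7,5,6,1) (4,3,7,6,5,1) — 18.
Integrate=3: (1,4,6,7,5,2) (1,4,7,5,6,2) (1,4,7,6,5,2) (2,4,6,7,5,1) (2,4,7,5,6,1) (2,4,7,6,5,1) — 6.
Integrate=4: (1,3,6,7,5,2) (1,3,7,5,6,2) (1,3,7,6,5,2) (2,3,6,7,5,1) (2,3,7,5,6,1) (2,3,7,6,5,1) — 6.
Integrate=5: (1,3,7,4,6,2) (1,4,7,3,6,2) (2,3,7,4,6,1) (2,4,7,3,6,1) — 4.
Summing: 18 + 18 + 6 + 6 + 4 = 52.

52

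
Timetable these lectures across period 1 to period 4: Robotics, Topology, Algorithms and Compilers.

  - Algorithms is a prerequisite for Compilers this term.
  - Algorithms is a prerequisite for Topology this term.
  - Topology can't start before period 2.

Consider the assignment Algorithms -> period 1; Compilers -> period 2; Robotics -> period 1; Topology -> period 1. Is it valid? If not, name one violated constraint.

Algorithms is a prerequisite for Compilers this term — holds.
Algorithms is a prerequisite for Topology this term — violated.
Topology can't start before period 2 — violated.

Invalid. Topology can't start before period 2.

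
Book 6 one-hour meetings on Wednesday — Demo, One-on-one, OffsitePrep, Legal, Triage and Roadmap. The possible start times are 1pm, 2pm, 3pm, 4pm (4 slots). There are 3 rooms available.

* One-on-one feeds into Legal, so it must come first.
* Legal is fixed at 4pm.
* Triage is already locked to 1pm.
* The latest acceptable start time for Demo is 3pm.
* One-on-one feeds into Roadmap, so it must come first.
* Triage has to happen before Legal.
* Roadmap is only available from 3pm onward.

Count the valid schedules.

58

Splitting on Demo: it can be 1pm (18), 2pm (20), 3pm (20). Listing each branch's schedules as (One-on-one, OffsitePrep, Legal, Triage, Roadmap):
Demo=1pm: (1pm,2pm,4pm,1pm,3pm) (1pm,2pm,4pm,1pm,4pm) (1pm,3pm,4pm,1pm,3pm) (1pm,3pm,4pm,1pm,4pm) (1pm,4pm,4pm,1pm,3pm) (1pm,4pm,4pm,1pm,4pm) (2pm,1pm,4pm,1pm,3pm) (2pm,1pm,4pm,1pm,4pm) (2pm,2pm,4pm,1pm,3pm) (2pm,2pm,4pm,1pm,4pm) (2pm,3pm,4pm,1pm,3pm) (2pm,3pm,4pm,1pm,4pm) (2pm,4pm,4pm,1pm,3pm) (2pm,4pm,4pm,1pm,4pm) (3pm,1pm,4pm,1pm,4pm) (3pm,2pm,4pm,1pm,4pm) (3pm,3pm,4pm,1pm,4pm) (3pm,4pm,4pm,1pm,4pm) — 18.
Demo=2pm: (1pm,1pm,4pm,1pm,3pm) (1pm,1pm,4pm,1pm,4pm) (1pm,2pm,4pm,1pm,3pm) (1pm,2pm,4pm,1pm,4pm) (1pm,3pm,4pm,1pm,3pm) (1pm,3pm,4pm,1pm,4pm) (1pm,4pm,4pm,1pm,3pm) (1pm,4pm,4pm,1pm,4pm) (2pm,1pm,4pm,1pm,3pm) (2pm,1pm,4pm,1pm,4pm) (2pm,2pm,4pm,1pm,3pm) (2pm,2pm,4pm,1pm,4pm) (2pm,3pm,4pm,1pm,3pm) (2pm,3pm,4pm,1pm,4pm) (2pm,4pm,4pm,1pm,3pm) (2pm,4pm,4pm,1pm,4pm) (3pm,1pm,4pm,1pm,4pm) (3pm,2pm,4pm,1pm,4pm) (3pm,3pm,4pm,1pm,4pm) (3pm,4pm,4pm,1pm,4pm) — 20.
Demo=3pm: (1pm,1pm,4pm,1pm,3pm) (1pm,1pm,4pm,1pm,4pm) (1pm,2pm,4pm,1pm,3pm) (1pm,2pm,4pm,1pm,4pm) (1pm,3pm,4pm,1pm,3pm) (1pm,3pm,4pm,1pm,4pm) (1pm,4pm,4pm,1pm,3pm) (1pm,4pm,4pm,1pm,4pm) (2pm,1pm,4pm,1pm,3pm) (2pm,1pm,4pm,1pm,4pm) (2pm,2pm,4pm,1pm,3pm) (2pm,2pm,4pm,1pm,4pm) (2pm,3pm,4pm,1pm,3pm) (2pm,3pm,4pm,1pm,4pm) (2pm,4pm,4pm,1pm,3pm) (2pm,4pm,4pm,1pm,4pm) (3pm,1pm,4pm,1pm,4pm) (3pm,2pm,4pm,1pm,4pm) (3pm,3pm,4pm,1pm,4pm) (3pm,4pm,4pm,1pm,4pm) — 20.
Summing: 18 + 20 + 20 = 58.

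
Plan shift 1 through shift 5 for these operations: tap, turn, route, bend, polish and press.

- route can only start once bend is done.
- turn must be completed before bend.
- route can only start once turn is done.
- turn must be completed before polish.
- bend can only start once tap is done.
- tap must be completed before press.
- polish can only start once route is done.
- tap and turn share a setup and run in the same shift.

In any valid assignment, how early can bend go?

shift 2

Precedence pushes bend to at least shift 2; downstream work caps bend at shift 3.
bend at shift 2 is achievable: polish -> shift 4; tap -> shift 1; bend -> shift 2; route -> shift 3; press -> shift 2; turn -> shift 1.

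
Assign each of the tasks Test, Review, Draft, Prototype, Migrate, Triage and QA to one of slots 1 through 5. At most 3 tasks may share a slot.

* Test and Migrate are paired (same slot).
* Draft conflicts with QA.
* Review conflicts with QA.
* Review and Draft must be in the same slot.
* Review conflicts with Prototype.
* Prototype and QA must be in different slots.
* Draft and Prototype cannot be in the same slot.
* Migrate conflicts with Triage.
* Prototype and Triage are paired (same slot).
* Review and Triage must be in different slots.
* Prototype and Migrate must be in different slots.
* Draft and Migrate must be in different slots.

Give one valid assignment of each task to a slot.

Review -> 2, Migrate -> 1, Draft -> 2, Test -> 1, Triage -> 3, Prototype -> 3, QA -> 1

Checking: Review(2) != Triage(3); Review(2) != Prototype(3); Review(2) != QA(1); Draft(2) != Prototype(3); Prototype(3) != QA(1); Draft(2) != QA(1); Migrate(1) != Triage(3); Prototype(3) != Migrate(1); Draft(2) != Migrate(1); Prototype = Triage = 3; Review = Draft = 2; Test = Migrate = 1; max 3 per slot (cap 3).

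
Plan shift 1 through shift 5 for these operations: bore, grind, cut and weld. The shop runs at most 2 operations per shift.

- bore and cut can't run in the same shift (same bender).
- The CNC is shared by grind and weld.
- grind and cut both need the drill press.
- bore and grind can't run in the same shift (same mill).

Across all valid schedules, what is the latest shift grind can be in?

shift 5

grind at shift 5 is achievable: grind -> shift 5; cut -> shift 2; bore -> shift 1; weld -> shift 1.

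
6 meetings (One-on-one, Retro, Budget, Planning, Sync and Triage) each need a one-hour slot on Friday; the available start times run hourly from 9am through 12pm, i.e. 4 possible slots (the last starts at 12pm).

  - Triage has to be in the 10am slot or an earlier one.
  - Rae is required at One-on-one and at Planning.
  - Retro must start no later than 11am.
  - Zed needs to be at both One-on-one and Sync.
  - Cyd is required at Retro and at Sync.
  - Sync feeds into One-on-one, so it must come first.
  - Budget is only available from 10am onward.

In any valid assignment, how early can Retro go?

Retro's own window allows nothing later than 11am.
Retro at 9am is achievable: Retro=9am, One-on-one=11am, Triage=9am, Sync=10am, Planning=9am, Budget=10am.

9am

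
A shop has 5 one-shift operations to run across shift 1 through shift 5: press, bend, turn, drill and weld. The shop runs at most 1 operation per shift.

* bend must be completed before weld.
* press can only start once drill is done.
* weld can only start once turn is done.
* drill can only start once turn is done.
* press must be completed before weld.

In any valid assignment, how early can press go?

shift 3

Precedence pushes press to at least shift 3; downstream work caps press at shift 4.
press at shift 3 is achievable: bend -> shift 4; press -> shift 3; weld -> shift 5; drill -> shift 2; turn -> shift 1.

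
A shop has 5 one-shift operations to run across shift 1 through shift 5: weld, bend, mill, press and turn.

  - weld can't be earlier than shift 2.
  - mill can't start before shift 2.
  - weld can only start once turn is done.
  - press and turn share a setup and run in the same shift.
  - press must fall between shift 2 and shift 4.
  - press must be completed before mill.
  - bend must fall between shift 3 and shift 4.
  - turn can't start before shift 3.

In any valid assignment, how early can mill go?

shift 4

Mill is available from shift 2; precedence pushes mill to at least shift 4.
mill at shift 4 is achievable: bend=shift 3; turn=shift 3; press=shift 3; weld=shift 4; mill=shift 4.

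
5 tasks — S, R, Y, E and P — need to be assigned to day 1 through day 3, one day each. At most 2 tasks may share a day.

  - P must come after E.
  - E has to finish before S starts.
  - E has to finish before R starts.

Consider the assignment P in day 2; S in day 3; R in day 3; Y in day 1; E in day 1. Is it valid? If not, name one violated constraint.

E has to finish before R starts — holds.
E has to finish before S starts — holds.
P must come after E — holds.
At most 2 tasks may share a day — holds.

Yes, all constraints hold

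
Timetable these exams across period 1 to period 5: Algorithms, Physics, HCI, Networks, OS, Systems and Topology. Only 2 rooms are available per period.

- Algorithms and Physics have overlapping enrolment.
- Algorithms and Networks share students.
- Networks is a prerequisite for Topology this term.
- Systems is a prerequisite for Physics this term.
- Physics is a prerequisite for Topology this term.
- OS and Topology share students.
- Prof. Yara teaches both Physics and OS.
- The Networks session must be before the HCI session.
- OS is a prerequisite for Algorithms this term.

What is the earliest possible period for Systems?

period 1

Downstream work caps Systems at period 3.
Systems at period 1 is achievable: OS -> period 4; HCI -> period 2; Physics -> period 2; Systems -> period 1; Topology -> period 3; Algorithms -> period 5; Networks -> period 1.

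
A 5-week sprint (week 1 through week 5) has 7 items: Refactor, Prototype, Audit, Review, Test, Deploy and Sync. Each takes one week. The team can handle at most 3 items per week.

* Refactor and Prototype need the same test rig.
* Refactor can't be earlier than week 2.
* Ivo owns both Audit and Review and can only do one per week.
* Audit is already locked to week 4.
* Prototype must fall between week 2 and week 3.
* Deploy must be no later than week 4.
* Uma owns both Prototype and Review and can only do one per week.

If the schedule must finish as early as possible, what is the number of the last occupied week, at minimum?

With at most 3 per week and 7 tasks, at least 3 weeks are needed.
Audit can't be placed before week 4, so the schedule must run through at least week 4.
4 works (last occupied week: week 4): for example Sync -> week 2; Audit -> week 4; Prototype -> week 2; Deploy -> week 1; Review -> week 1; Test -> week 1; Refactor -> week 3.

week 4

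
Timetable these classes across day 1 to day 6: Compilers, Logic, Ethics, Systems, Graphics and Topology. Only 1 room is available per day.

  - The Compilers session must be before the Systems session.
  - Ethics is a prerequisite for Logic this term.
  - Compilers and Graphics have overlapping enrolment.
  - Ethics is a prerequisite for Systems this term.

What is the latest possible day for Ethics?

Downstream work caps Ethics at day 5.
Ethics at day 4 is achievable: Topology=day 3, Graphics=day 2, Compilers=day 1, Logic=day 6, Systems=day 5, Ethics=day 4.
Nothing later works — the conflict and capacity constraints rule out every day after day 4.

day 4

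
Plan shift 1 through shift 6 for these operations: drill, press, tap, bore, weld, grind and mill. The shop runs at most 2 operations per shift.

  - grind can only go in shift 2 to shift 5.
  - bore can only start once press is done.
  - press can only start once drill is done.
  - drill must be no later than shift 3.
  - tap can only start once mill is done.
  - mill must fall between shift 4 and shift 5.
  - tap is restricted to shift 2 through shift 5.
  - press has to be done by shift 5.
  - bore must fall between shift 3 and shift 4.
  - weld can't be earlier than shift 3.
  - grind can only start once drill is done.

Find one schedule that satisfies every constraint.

weld in shift 3; bore in shift 3; tap in shift 5; press in shift 2; grind in shift 2; drill in shift 1; mill in shift 4

Checking: drill(shift 1) before grind(shift 2); press(shift 2) before bore(shift 3); mill(shift 4) before tap(shift 5); drill(shift 1) before press(shift 2); mill=shift 4 in [shift 4,shift 5]; grind=shift 2 in [shift 2,shift 5]; bore=shift 3 in [shift 3,shift 4]; press=shift 2 in [shift 1,shift 5]; drill=shift 1 in [shift 1,shift 3]; tap=shift 5 in [shift 2,shift 5]; weld=shift 3 in [shift 3,shift 6]; max 2 per shift (cap 2).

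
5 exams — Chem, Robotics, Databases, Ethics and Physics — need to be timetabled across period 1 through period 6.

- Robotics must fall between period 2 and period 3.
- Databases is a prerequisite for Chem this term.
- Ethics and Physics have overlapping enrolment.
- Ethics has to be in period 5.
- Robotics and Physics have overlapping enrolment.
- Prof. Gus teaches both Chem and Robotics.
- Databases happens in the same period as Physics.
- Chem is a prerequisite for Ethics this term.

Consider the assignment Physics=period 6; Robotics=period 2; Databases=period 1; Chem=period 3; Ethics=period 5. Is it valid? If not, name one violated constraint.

Robotics and Physics have overlapping enrolment — holds.
Chem is a prerequisite for Ethics this term — holds.
Databases happens in the same period as Physics — violated.
Prof. Gus teaches both Chem and Robotics — holds.
Ethics and Physics have overlapping enrolment — holds.
Ethics has to be in period 5 — holds.
Databases is a prerequisite for Chem this term — holds.
Robotics must fall between period 2 and period 3 — holds.

Invalid. Databases happens in the same period as Physics.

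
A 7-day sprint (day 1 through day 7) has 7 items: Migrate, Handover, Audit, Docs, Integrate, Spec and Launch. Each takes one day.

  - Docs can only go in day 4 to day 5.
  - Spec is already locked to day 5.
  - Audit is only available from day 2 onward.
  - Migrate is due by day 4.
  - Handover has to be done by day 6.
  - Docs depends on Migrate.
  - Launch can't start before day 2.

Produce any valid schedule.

Handover in day 1, Docs in day 4, Launch in day 2, Integrate in day 1, Audit in day 2, Migrate in day 1, Spec in day 5

Checking: Migrate(day 1) before Docs(day 4); Docs=day 4 in [day 4,day 5]; Audit=day 2 in [day 2,day 7]; Launch=day 2 in [day 2,day 7]; Handover=day 1 in [day 1,day 6]; Spec=day 5 in [day 5,day 5]; Migrate=day 1 in [day 1,day 4].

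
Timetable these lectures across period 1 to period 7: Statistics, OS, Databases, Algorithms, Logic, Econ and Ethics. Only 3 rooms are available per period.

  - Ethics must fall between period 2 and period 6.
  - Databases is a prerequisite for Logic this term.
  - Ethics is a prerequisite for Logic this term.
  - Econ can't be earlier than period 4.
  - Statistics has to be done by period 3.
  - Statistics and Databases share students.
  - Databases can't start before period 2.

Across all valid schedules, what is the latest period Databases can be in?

period 6

Databases is available from period 2; downstream work caps Databases at period 6.
Databases at period 6 is achievable: OS -> period 1; Ethics -> period 2; Econ -> period 4; Statistics -> period 1; Logic -> period 7; Databases -> period 6; Algorithms -> period 1.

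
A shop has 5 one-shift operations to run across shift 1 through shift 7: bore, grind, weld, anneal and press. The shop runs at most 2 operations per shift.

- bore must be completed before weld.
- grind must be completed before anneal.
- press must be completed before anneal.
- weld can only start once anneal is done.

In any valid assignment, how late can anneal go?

Precedence pushes anneal to at least shift 2; downstream work caps anneal at shift 6.
anneal at shift 6 is achievable: press in shift 2, bore in shift 1, grind in shift 1, weld in shift 7, anneal in shift 6.

shift 6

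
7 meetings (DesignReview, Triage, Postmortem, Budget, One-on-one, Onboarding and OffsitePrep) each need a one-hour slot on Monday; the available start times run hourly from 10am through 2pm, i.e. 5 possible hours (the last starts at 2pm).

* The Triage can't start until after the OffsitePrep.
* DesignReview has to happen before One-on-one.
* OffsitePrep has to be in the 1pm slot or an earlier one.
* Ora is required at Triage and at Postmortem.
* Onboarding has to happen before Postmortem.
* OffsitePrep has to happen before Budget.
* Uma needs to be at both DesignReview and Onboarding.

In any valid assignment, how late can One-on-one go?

Precedence pushes One-on-one to at least 11am.
One-on-one at 2pm is achievable: Onboarding=11am; Budget=11am; Triage=11am; Postmortem=12pm; DesignReview=10am; OffsitePrep=10am; One-on-one=2pm.

2pm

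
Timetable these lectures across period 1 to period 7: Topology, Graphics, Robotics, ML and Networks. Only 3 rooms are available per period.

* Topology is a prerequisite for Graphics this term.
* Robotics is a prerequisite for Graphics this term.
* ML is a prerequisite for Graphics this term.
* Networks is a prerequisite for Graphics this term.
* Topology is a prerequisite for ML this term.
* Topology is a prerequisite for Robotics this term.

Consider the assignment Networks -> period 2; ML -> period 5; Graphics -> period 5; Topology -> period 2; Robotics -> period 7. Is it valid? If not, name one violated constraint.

Topology is a prerequisite for Robotics this term — holds.
Only 3 rooms are available per period — holds.
Topology is a prerequisite for Graphics this term — holds.
Robotics is a prerequisite for Graphics this term — violated.
Networks is a prerequisite for Graphics this term — holds.
ML is a prerequisite for Graphics this term — violated.
Topology is a prerequisite for ML this term — holds.

No. Robotics is a prerequisite for Graphics this term is not satisfied.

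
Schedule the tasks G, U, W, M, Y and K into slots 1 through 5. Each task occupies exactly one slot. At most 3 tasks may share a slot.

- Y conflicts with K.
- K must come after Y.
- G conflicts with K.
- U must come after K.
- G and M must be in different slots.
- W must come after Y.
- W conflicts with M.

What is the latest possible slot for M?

5

M at 5 is achievable: Y -> 1; W -> 2; M -> 5; U -> 3; G -> 1; K -> 2.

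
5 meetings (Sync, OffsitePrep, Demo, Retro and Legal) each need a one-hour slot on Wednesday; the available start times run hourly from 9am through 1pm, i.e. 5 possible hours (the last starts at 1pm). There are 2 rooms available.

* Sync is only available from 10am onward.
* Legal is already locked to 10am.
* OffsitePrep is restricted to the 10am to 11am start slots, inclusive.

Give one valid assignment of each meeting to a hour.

Retro=9am; Legal=10am; Sync=11am; Demo=9am; OffsitePrep=10am

Checking: Legal=10am in [10am,10am]; OffsitePrep=10am in [10am,11am]; Sync=11am in [10am,1pm]; max 2 per hour (cap 2).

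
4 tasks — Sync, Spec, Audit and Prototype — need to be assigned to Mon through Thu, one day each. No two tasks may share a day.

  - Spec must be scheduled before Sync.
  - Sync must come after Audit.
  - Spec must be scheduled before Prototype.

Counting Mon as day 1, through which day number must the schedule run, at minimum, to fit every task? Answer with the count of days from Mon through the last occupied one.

4 days

The precedence chain requires at least 2 distinct days.
With at most 1 per day and 4 tasks, at least 4 days are needed.
4 works (last occupied day: Thu): for example Sync in Wed; Spec in Mon; Prototype in Thu; Audit in Tue.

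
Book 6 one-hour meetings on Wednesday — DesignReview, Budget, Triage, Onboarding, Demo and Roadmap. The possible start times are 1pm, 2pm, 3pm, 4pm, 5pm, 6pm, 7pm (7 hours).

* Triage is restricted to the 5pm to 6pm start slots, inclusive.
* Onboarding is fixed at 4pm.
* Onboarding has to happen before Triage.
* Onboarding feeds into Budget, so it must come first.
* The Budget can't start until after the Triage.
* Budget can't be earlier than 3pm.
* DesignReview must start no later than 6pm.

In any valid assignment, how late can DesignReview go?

DesignReview's own window allows nothing later than 6pm.
DesignReview at 6pm is achievable: Roadmap in 1pm, DesignReview in 6pm, Demo in 1pm, Triage in 5pm, Onboarding in 4pm, Budget in 6pm.

6pm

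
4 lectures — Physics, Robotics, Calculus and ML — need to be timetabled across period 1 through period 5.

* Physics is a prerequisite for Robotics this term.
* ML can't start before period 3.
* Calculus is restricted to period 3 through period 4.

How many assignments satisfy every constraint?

60

Splitting on Physics: it can be period 1 (24), period 2 (18), period 3 (12), period 4 (6). Listing each branch's schedules as (Robotics, Calculus, ML) by period number:
Physics=period 1: (2,3,3) (2,3,4) (2,3,5) (2,4,3) (2,4,4) (2,4,5) (3,3,3) (3,3,4) (3,3,5) (3,4,3) (3,4,4) (3,4,5) (4,3,3) (4,3,4) (4,3,5) (4,4,3) (4,4,4) (4,4,5) (5,3,3) (5,3,4) (5,3,5) (5,4,3) (5,4,4) (5,4,5) — 24.
Physics=period 2: (3,3,3) (3,3,4) (3,3,5) (3,4,3) (3,4,4) (3,4,5) (4,3,3) (4,3,4) (4,3,5) (4,4,3) (4,4,4) (4,4,5) (5,3,3) (5,3,4) (5,3,5) (5,4,3) (5,4,4) (5,4,5) — 18.
Physics=period 3: (4,3,3) (4,3,4) (4,3,5) (4,4,3) (4,4,4) (4,4,5) (5,3,3) (5,3,4) (5,3,5) (5,4,3) (5,4,4) (5,4,5) — 12.
Physics=period 4: (5,3,3) (5,3,4) (5,3,5) (5,4,3) (5,4,4) (5,4,5) — 6.
Summing: 24 + 18 + 12 + 6 = 60.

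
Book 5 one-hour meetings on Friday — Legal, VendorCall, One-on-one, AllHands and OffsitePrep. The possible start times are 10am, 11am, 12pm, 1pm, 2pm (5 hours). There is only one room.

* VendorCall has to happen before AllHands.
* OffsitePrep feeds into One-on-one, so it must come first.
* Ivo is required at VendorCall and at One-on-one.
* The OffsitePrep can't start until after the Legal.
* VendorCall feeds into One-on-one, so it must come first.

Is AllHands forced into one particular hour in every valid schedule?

No

AllHands can be 11am (e.g. Legal -> 12pm, OffsitePrep -> 1pm, VendorCall -> 10am, One-on-one -> 2pm, AllHands -> 11am) or 12pm (e.g. Legal -> 11am; VendorCall -> 10am; AllHands -> 12pm; One-on-one -> 2pm; OffsitePrep -> 1pm).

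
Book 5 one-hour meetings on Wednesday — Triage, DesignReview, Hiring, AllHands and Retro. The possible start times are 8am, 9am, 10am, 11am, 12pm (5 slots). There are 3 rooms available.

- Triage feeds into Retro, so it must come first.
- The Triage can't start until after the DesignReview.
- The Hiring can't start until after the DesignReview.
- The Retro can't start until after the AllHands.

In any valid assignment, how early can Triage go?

9am

Precedence pushes Triage to at least 9am; downstream work caps Triage at 11am.
Triage at 9am is achievable: AllHands=8am, Retro=10am, DesignReview=8am, Hiring=9am, Triage=9am.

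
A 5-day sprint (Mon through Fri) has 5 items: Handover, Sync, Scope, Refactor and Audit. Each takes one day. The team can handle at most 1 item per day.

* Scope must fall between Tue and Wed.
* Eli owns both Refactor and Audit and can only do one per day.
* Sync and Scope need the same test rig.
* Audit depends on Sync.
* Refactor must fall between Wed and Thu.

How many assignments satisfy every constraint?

9

Splitting on Handover: it can be Mon (3), Tue (1), Wed (1), Thu (1), Fri (3). Listing each branch's schedules as (Sync, Scope, Refactor, Audit):
Handover=Mon: (Tue,Wed,Thu,Fri) (Wed,Tue,Thu,Fri) (Thu,Tue,Wed,Fri) — 3.
Handover=Tue: (Mon,Wed,Thu,Fri) — 1.
Handover=Wed: (Mon,Tue,Thu,Fri) — 1.
Handover=Thu: (Mon,Tue,Wed,Fri) — 1.
Handover=Fri: (Mon,Tue,Wed,Thu) (Mon,Tue,Thu,Wed) (Mon,Wed,Thu,Tue) — 3.
Summing: 3 + 1 + 1 + 1 + 3 = 9.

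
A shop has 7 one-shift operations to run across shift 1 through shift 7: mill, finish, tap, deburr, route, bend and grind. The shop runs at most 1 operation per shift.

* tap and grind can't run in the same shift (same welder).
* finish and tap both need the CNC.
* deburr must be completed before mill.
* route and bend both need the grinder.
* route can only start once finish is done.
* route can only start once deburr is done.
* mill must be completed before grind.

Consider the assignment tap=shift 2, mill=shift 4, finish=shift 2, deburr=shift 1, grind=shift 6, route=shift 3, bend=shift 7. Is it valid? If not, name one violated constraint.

mill must be completed before grind — holds.
route can only start once finish is done — holds.
The shop runs at most 1 operation per shift — violated.
route and bend both need the grinder — holds.
finish and tap both need the CNC — violated.
deburr must be completed before mill — holds.
route can only start once deburr is done — holds.
tap and grind can't run in the same shift (same welder) — holds.

No — it violates: finish and tap both need the CNC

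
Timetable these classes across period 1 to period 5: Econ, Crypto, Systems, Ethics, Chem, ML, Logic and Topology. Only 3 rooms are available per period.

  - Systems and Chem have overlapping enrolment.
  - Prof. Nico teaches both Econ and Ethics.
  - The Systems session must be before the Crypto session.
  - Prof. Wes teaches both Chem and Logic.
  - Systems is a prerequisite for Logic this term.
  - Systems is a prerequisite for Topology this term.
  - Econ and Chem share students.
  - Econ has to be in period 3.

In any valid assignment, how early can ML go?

ML at period 1 is achievable: Topology -> period 2; Crypto -> period 2; ML -> period 1; Ethics -> period 1; Chem -> period 4; Systems -> period 1; Logic -> period 2; Econ -> period 3.

period 1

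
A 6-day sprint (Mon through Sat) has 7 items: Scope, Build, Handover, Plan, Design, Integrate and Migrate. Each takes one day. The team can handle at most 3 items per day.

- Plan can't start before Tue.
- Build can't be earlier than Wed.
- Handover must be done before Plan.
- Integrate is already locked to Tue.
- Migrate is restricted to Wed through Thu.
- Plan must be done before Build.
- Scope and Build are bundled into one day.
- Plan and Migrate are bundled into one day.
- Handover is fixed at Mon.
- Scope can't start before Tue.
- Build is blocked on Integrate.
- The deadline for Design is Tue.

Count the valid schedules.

10

Splitting on Scope: it can be Thu (2), Fri (4), Sat (4). Listing each branch's schedules as (Build, Handover, Plan, Design, Integrate, Migrate):
Scope=Thu: (Thu,Mon,Wed,Mon,Tue,Wed) (Thu,Mon,Wed,Tue,Tue,Wed) — 2.
Scope=Fri: (Fri,Mon,Wed,Mon,Tue,Wed) (Fri,Mon,Wed,Tue,Tue,Wed) (Fri,Mon,Thu,Mon,Tue,Thu) (Fri,Mon,Thu,Tue,Tue,Thu) — 4.
Scope=Sat: (Sat,Mon,Wed,Mon,Tue,Wed) (Sat,Mon,Wed,Tue,Tue,Wed) (Sat,Mon,Thu,Mon,Tue,Thu) (Sat,Mon,Thu,Tue,Tue,Thu) — 4.
Summing: 2 + 4 + 4 = 10.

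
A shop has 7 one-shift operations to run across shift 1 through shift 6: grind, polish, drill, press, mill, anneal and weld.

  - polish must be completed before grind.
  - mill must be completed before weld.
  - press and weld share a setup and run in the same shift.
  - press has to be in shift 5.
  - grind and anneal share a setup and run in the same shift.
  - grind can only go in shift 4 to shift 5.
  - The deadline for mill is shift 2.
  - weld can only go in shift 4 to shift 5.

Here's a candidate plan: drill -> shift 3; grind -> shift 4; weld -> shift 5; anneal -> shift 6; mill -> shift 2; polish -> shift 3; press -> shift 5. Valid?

grind and anneal share a setup and run in the same shift — violated.
polish must be completed before grind — holds.
press has to be in shift 5 — holds.
weld can only go in shift 4 to shift 5 — holds.
mill must be completed before weld — holds.
press and weld share a setup and run in the same shift — holds.
grind can only go in shift 4 to shift 5 — holds.
The deadline for mill is shift 2 — holds.

No. grind and anneal share a setup and run in the same shift is not satisfied.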